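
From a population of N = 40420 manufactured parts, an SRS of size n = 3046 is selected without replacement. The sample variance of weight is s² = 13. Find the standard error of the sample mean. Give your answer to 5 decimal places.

0.06282

Under SRS without replacement, Var(ȳ) = (1 − f)·s²/n with f = n/N = 3046/40420 = 0.07535873.
Var(ȳ) = (1 − 0.07535873)·13/3046 = 0.92464127·0.0042678923 = 0.0039462694.
SE(ȳ) = √(0.0039462694) = 0.06282.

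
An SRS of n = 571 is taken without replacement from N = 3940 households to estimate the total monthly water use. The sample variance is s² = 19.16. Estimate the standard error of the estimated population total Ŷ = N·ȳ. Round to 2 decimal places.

667.39

Var(Ŷ) = N²·Var(ȳ) = N²·(1 − n/N)·s²/n.
f = 571/3940 = 0.14492386; Var(ȳ) = 0.85507614·19.16/571 = 0.028692222.
Var(Ŷ) = 3940² · 0.028692222 = 445406.58.
SE(Ŷ) = √(445406.58) = 667.39.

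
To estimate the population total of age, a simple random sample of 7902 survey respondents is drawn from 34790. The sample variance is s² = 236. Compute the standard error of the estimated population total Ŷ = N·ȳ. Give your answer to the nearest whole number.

Var(Ŷ) = N²·Var(ȳ) = N²·(1 − n/N)·s²/n.
f = 7902/34790 = 0.22713423; Var(ȳ) = 0.77286577·236/7902 = 0.023082298.
Var(Ŷ) = 34790² · 0.023082298 = 2.7937523 × 10^7.
SE(Ŷ) = √(2.7937523 × 10^7) = 5286.

5286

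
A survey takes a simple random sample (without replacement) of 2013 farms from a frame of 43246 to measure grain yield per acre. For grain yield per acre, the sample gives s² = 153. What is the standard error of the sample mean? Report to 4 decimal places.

0.2692

Under SRS without replacement, Var(ȳ) = (1 − f)·s²/n with f = n/N = 2013/43246 = 0.04654766.
Var(ȳ) = (1 − 0.04654766)·153/2013 = 0.95345234·0.076005961 = 0.072468062.
SE(ȳ) = √(0.072468062) = 0.2692.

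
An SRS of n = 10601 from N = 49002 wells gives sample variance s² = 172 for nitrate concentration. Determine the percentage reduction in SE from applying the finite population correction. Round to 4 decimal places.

11.4753

f = n/N = 10601/49002 = 0.21633811.
SE_no-fpc = √(s²/n) = 0.12737694; SE_fpc = √((1−f)s²/n) = 0.11276003.
Ratio = √(1−f) = 0.88524680. Reduction = 100·(1 − 0.88524680) = 11.4753%.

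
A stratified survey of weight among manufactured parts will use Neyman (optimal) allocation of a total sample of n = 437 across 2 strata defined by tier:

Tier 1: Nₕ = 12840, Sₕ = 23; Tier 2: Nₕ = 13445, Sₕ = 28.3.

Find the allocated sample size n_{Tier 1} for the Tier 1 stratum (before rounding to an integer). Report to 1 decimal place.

191.0

Neyman allocation: nₕ = n·NₕSₕ / Σⱼ NⱼSⱼ.
Σ NⱼSⱼ = 12840·23 + 13445·28.3 = 675813.5.
n_{Tier 1} = 437·12840·23 / 675813.5 = 191.0.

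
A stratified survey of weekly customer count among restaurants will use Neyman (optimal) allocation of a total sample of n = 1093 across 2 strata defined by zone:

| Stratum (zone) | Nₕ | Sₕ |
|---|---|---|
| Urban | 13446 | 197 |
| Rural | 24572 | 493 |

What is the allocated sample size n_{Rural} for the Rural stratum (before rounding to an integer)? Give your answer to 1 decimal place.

Neyman allocation: nₕ = n·NₕSₕ / Σⱼ NⱼSⱼ.
Σ NⱼSⱼ = 13446·197 + 24572·493 = 1.4762858 × 10^7.
n_{Rural} = 1093·24572·493 / (1.4762858 × 10^7) = 896.9.

896.9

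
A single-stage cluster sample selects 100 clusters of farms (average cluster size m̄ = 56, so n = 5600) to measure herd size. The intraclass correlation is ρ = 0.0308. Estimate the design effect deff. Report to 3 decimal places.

2.694

deff = 1 + (56 − 1)·0.0308 = 1 + 1.694 = 2.694.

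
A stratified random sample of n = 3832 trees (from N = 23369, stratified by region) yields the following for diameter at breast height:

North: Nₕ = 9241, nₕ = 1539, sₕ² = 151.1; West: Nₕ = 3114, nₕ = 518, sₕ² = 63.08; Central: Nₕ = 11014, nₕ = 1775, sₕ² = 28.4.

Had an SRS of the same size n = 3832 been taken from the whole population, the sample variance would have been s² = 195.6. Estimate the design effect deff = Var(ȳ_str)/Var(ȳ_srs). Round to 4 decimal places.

0.4120

Var(ȳ_str) = Σ Wₕ²(1−fₕ)sₕ²/nₕ with Wₕ = Nₕ/23369:
  North: (9241/23369)²·(1−1539/9241)·151.1/1539 = 0.012795819
  West: (3114/23369)²·(1−518/3114)·63.08/518 = 0.0018026232
  Central: (11014/23369)²·(1−1775/11014)·28.4/1775 = 0.002981328
  → Var(ȳ_str) = 0.01757977.
Var(ȳ_srs) = (1 − 3832/23369)·195.6/3832 = 0.042673778.
deff = 0.01757977 / 0.042673778 = 0.4120.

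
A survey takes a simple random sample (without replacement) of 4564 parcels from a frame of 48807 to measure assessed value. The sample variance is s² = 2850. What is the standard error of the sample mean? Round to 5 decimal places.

0.75237

Under SRS without replacement, Var(ȳ) = (1 − f)·s²/n with f = n/N = 4564/48807 = 0.09351118.
Var(ȳ) = (1 − 0.09351118)·2850/4564 = 0.90648882·0.62445223 = 0.56605897.
SE(ȳ) = √(0.56605897) = 0.75237.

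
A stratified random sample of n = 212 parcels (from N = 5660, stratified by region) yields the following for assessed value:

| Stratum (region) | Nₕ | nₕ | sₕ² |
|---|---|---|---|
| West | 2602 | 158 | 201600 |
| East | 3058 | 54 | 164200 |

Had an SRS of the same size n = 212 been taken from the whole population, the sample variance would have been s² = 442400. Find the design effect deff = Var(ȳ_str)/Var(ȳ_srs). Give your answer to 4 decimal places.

0.5602

Var(ȳ_str) = Σ Wₕ²(1−fₕ)sₕ²/nₕ with Wₕ = Nₕ/5660:
  West: (2602/5660)²·(1−158/2602)·201600/158 = 253.28477
  East: (3058/5660)²·(1−54/3058)·164200/54 = 871.93466
  → Var(ȳ_str) = 1125.2194.
Var(ȳ_srs) = (1 − 212/5660)·442400/212 = 2008.6299.
deff = 1125.2194 / 2008.6299 = 0.5602.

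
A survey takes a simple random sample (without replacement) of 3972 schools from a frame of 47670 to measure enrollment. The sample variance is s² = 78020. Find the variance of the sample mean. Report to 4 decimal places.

18.0058

Under SRS without replacement, Var(ȳ) = (1 − f)·s²/n with f = n/N = 3972/47670 = 0.08332284.
Var(ȳ) = (1 − 0.08332284)·78020/3972 = 0.91667716·19.642497 = 18.005829.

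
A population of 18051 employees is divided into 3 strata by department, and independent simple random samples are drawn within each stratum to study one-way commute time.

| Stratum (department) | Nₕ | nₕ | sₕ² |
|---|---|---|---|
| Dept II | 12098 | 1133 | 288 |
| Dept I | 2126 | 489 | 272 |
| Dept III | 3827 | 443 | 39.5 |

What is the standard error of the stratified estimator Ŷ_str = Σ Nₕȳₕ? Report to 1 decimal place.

Var(Ŷ_str) = Σₕ Nₕ²(1 − fₕ)sₕ²/nₕ.
Dept II: 12098²·(1 − 1133/12098)·288/1133 = 3.3719785 × 10^7.
Dept I: 2126²·(1 − 489/2126)·272/489 = 1.9358513 × 10^6.
Dept III: 3827²·(1 − 443/3827)·39.5/443 = 1.1547346 × 10^6.
Sum = 3.6810371 × 10^7.
SE = √(3.6810371 × 10^7) = 6067.2.

6067.2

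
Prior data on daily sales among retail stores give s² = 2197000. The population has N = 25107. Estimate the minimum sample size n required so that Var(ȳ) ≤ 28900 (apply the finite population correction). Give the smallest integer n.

76

Without fpc, n₀ = s²/D = 2197000/28900 = 76.0208.
With fpc, (1 − n/N)·s²/n ≤ D requires n ≥ n₀/(1 + n₀/N) = 76.0208/(1 + 76.0208/25107) = 75.7913.
Rounding up, n = 76.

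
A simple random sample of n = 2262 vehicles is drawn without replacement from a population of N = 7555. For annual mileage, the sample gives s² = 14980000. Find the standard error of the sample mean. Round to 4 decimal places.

Under SRS without replacement, Var(ȳ) = (1 − f)·s²/n with f = n/N = 2262/7555 = 0.29940437.
Var(ȳ) = (1 − 0.29940437)·14980000/2262 = 0.70059563·6622.458 = 4639.6651.
SE(ȳ) = √(4639.6651) = 68.1151.

68.1151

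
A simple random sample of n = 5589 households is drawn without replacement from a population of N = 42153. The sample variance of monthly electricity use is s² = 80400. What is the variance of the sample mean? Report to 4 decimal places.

Under SRS without replacement, Var(ȳ) = (1 − f)·s²/n with f = n/N = 5589/42153 = 0.13258843.
Var(ȳ) = (1 − 0.13258843)·80400/5589 = 0.86741157·14.3854 = 12.478062.

12.4781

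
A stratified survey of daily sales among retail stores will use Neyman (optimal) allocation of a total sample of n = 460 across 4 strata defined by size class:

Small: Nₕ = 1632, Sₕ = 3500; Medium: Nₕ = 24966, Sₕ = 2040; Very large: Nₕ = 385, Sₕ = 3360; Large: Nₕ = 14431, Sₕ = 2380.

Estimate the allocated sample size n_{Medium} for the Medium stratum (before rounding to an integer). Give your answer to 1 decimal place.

253.9

Neyman allocation: nₕ = n·NₕSₕ / Σⱼ NⱼSⱼ.
Σ NⱼSⱼ = 1632·3500 + 24966·2040 + 385·3360 + 14431·2380 = 9.228202 × 10^7.
n_{Medium} = 460·24966·2040 / (9.228202 × 10^7) = 253.9.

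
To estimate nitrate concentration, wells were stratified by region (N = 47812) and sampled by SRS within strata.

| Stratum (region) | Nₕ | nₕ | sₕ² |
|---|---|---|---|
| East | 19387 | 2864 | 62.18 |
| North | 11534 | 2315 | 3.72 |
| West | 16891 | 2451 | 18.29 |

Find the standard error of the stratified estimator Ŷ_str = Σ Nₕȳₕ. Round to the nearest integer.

2991

Var(Ŷ_str) = Σₕ Nₕ²(1 − fₕ)sₕ²/nₕ.
East: 19387²·(1 − 2864/19387)·62.18/2864 = 6.954681 × 10^6.
North: 11534²·(1 − 2315/11534)·3.72/2315 = 170866.02.
West: 16891²·(1 − 2451/16891)·18.29/2451 = 1.8200904 × 10^6.
Sum = 8.9456374 × 10^6.
SE = √(8.9456374 × 10^6) = 2991.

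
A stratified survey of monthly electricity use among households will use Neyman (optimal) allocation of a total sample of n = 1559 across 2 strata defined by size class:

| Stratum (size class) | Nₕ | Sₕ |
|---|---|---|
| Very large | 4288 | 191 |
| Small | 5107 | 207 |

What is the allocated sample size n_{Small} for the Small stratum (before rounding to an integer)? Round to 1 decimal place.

878.4

Neyman allocation: nₕ = n·NₕSₕ / Σⱼ NⱼSⱼ.
Σ NⱼSⱼ = 4288·191 + 5107·207 = 1.876157 × 10^6.
n_{Small} = 1559·5107·207 / (1.876157 × 10^6) = 878.4.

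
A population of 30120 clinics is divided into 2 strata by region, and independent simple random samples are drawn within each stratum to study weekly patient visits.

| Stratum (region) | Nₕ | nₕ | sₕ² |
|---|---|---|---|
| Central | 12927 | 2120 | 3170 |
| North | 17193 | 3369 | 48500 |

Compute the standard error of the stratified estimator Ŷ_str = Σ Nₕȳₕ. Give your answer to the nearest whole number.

Var(Ŷ_str) = Σₕ Nₕ²(1 − fₕ)sₕ²/nₕ.
Central: 12927²·(1 − 2120/12927)·3170/2120 = 2.0889416 × 10^8.
North: 17193²·(1 − 3369/17193)·48500/3369 = 3.4215754 × 10^9.
Sum = 3.6304696 × 10^9.
SE = √(3.6304696 × 10^9) = 60253.

60253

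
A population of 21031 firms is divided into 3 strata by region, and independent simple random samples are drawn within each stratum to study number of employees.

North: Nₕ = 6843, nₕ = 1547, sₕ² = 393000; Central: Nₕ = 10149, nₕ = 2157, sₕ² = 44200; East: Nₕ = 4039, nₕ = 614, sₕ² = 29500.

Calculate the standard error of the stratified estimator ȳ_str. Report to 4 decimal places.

Var(ȳ_str) = Σₕ Wₕ²(1 − fₕ)sₕ²/nₕ with Wₕ = Nₕ/N, N = 21031.
North: Wₕ = 0.32537682; term = 0.32537682²·(1 − 0.22607044)·393000/1547 = 20.815024.
Central: Wₕ = 0.48257334; term = 0.48257334²·(1 − 0.21253325)·44200/2157 = 3.757777.
East: Wₕ = 0.19204983; term = 0.19204983²·(1 − 0.15201783)·29500/614 = 1.502686.
Sum = 26.075487.
SE = √(26.075487) = 5.1064.

5.1064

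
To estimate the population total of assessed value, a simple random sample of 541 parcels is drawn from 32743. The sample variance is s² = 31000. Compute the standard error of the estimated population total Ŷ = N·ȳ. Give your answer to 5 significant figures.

Var(Ŷ) = N²·Var(ȳ) = N²·(1 − n/N)·s²/n.
f = 541/32743 = 0.01652262; Var(ȳ) = 0.98347738·31000/541 = 56.354527.
Var(Ŷ) = 32743² · 56.354527 = 6.0417917 × 10^10.
SE(Ŷ) = √(6.0417917 × 10^10) = 245800.

245800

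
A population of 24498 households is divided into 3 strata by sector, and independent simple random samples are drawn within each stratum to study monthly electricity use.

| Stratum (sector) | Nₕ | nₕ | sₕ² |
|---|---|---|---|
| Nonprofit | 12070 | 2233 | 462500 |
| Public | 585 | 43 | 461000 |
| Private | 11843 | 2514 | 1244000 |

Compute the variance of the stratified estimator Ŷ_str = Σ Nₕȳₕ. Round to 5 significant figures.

Var(Ŷ_str) = Σₕ Nₕ²(1 − fₕ)sₕ²/nₕ.
Nonprofit: 12070²·(1 − 2233/12070)·462500/2233 = 2.4591949 × 10^10.
Public: 585²·(1 − 43/585)·461000/43 = 3.3992853 × 10^9.
Private: 11843²·(1 − 2514/11843)·1244000/2514 = 5.4670359 × 10^10.
Sum = 8.2661593 × 10^10.

8.2662 × 10^10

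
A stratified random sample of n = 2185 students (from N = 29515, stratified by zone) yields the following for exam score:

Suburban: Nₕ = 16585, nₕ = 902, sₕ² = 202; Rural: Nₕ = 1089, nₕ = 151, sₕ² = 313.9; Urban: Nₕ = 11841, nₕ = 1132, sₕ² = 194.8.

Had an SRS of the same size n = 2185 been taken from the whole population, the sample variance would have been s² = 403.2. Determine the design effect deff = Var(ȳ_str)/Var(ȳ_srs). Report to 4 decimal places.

0.5522

Var(ȳ_str) = Σ Wₕ²(1−fₕ)sₕ²/nₕ with Wₕ = Nₕ/29515:
  Suburban: (16585/29515)²·(1−902/16585)·202/902 = 0.066865774
  Rural: (1089/29515)²·(1−151/1089)·313.9/151 = 0.0024375836
  Urban: (11841/29515)²·(1−1132/11841)·194.8/1132 = 0.025049222
  → Var(ȳ_str) = 0.09435258.
Var(ȳ_srs) = (1 − 2185/29515)·403.2/2185 = 0.17087004.
deff = 0.09435258 / 0.17087004 = 0.5522.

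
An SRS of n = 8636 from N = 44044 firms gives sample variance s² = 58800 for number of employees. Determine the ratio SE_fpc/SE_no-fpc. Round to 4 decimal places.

f = n/N = 8636/44044 = 0.19607665.
SE_no-fpc = √(s²/n) = 2.6093501; SE_fpc = √((1−f)s²/n) = 2.3395895.
Ratio = √(1−f) = 0.89661773.

0.8966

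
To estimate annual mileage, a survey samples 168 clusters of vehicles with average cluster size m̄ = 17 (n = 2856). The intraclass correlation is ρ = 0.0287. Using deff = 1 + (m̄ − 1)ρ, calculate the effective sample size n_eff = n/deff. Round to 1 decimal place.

1957.2

deff = 1 + (17 − 1)·0.0287 = 1 + 0.4592 = 1.4592.
n_eff = 2856 / 1.4592 = 1957.2.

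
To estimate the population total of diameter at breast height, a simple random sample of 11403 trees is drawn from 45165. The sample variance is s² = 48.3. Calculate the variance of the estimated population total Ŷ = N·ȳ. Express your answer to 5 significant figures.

6.4589 × 10^6

Var(Ŷ) = N²·Var(ȳ) = N²·(1 − n/N)·s²/n.
f = 11403/45165 = 0.25247426; Var(ȳ) = 0.74752574·48.3/11403 = 0.0031663153.
Var(Ŷ) = 45165² · 0.0031663153 = 6.4588945 × 10^6.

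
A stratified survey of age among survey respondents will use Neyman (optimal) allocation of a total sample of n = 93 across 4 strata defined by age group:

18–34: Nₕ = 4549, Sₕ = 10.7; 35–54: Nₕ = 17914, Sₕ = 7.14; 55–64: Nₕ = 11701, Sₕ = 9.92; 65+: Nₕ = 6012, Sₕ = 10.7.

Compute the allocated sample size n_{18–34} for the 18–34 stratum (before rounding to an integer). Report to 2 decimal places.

Neyman allocation: nₕ = n·NₕSₕ / Σⱼ NⱼSⱼ.
Σ NⱼSⱼ = 4549·10.7 + 17914·7.14 + 11701·9.92 + 6012·10.7 = 356982.58.
n_{18–34} = 93·4549·10.7 / 356982.58 = 12.68.

12.68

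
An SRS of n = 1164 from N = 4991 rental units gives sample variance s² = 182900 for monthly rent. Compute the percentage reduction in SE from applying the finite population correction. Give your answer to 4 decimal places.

f = n/N = 1164/4991 = 0.23321980.
SE_no-fpc = √(s²/n) = 12.535174; SE_fpc = √((1−f)s²/n) = 10.976549.
Ratio = √(1−f) = 0.87565987. Reduction = 100·(1 − 0.87565987) = 12.4340%.

12.4340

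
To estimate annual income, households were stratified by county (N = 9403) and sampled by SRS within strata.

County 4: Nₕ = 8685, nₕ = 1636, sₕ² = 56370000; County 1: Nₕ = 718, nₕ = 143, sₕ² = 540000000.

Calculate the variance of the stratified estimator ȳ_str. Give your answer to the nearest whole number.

41490

Var(ȳ_str) = Σₕ Wₕ²(1 − fₕ)sₕ²/nₕ with Wₕ = Nₕ/N, N = 9403.
County 4: Wₕ = 0.92364139; term = 0.92364139²·(1 − 0.18837075)·56370000/1636 = 23857.734.
County 1: Wₕ = 0.07635861; term = 0.07635861²·(1 − 0.19916435)·540000000/143 = 17632.632.
Sum = 41490.366.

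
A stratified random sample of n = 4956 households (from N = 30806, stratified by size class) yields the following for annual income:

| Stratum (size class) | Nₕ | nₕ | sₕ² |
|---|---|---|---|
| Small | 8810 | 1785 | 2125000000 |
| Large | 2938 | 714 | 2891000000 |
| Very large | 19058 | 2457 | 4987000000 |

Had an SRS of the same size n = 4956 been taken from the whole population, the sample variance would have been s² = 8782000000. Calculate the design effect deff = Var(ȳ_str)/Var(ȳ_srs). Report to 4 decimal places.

Var(ȳ_str) = Σ Wₕ²(1−fₕ)sₕ²/nₕ with Wₕ = Nₕ/30806:
  Small: (8810/30806)²·(1−1785/8810)·2125000000/1785 = 77637.641
  Large: (2938/30806)²·(1−714/2938)·2891000000/714 = 27878.271
  Very large: (19058/30806)²·(1−2457/19058)·4987000000/2457 = 676667.26
  → Var(ȳ_str) = 782183.17.
Var(ȳ_srs) = (1 − 4956/30806)·8782000000/4956 = 1.4869192 × 10^6.
deff = 782183.17 / (1.4869192 × 10^6) = 0.5260.

0.5260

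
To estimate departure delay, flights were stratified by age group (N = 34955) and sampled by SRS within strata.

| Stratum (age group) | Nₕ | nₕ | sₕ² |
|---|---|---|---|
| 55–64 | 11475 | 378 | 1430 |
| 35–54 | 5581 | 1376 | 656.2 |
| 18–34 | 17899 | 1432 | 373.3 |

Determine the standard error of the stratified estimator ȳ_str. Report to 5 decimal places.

Var(ȳ_str) = Σₕ Wₕ²(1 − fₕ)sₕ²/nₕ with Wₕ = Nₕ/N, N = 34955.
55–64: Wₕ = 0.32827922; term = 0.32827922²·(1 − 0.03294118)·1430/378 = 0.39426108.
35–54: Wₕ = 0.15966242; term = 0.15966242²·(1 − 0.24655080)·656.2/1376 = 0.0091596146.
18–34: Wₕ = 0.51205836; term = 0.51205836²·(1 − 0.08000447)·373.3/1432 = 0.062883921.
Sum = 0.46630462.
SE = √(0.46630462) = 0.68287.

0.68287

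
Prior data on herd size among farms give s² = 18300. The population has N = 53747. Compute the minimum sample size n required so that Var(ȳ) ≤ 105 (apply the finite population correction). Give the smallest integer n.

Without fpc, n₀ = s²/D = 18300/105 = 174.2857.
With fpc, (1 − n/N)·s²/n ≤ D requires n ≥ n₀/(1 + n₀/N) = 174.2857/(1 + 174.2857/53747) = 173.7224.
Rounding up, n = 174.

174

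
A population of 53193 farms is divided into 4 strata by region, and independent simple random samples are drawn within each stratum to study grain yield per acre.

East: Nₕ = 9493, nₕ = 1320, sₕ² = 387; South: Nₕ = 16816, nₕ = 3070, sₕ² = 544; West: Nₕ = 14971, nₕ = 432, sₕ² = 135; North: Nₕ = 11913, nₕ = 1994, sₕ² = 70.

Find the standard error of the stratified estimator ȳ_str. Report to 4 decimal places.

Var(ȳ_str) = Σₕ Wₕ²(1 − fₕ)sₕ²/nₕ with Wₕ = Nₕ/N, N = 53193.
East: Wₕ = 0.17846333; term = 0.17846333²·(1 − 0.13904983)·387/1320 = 0.0080392039.
South: Wₕ = 0.31613182; term = 0.31613182²·(1 − 0.18256422)·544/3070 = 0.014476067.
West: Wₕ = 0.28144681; term = 0.28144681²·(1 − 0.02885579)·135/432 = 0.024039554.
North: Wₕ = 0.22395804; term = 0.22395804²·(1 − 0.16738017)·70/1994 = 0.0014660641.
Sum = 0.048020889.
SE = √(0.048020889) = 0.2191.

0.2191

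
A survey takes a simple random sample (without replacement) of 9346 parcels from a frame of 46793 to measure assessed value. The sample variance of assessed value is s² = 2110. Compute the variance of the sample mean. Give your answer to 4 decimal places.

0.1807

Under SRS without replacement, Var(ȳ) = (1 − f)·s²/n with f = n/N = 9346/46793 = 0.19973073.
Var(ȳ) = (1 − 0.19973073)·2110/9346 = 0.80026927·0.22576503 = 0.18067282.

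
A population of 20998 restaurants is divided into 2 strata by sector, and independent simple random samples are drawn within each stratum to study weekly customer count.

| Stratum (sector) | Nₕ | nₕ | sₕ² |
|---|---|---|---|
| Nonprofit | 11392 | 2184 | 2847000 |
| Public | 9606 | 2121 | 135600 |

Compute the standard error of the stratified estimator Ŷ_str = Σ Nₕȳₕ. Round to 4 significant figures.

375900

Var(Ŷ_str) = Σₕ Nₕ²(1 − fₕ)sₕ²/nₕ.
Nonprofit: 11392²·(1 − 2184/11392)·2847000/2184 = 1.3674143 × 10^11.
Public: 9606²·(1 − 2121/9606)·135600/2121 = 4.5967767 × 10^9.
Sum = 1.4133821 × 10^11.
SE = √(1.4133821 × 10^11) = 375900.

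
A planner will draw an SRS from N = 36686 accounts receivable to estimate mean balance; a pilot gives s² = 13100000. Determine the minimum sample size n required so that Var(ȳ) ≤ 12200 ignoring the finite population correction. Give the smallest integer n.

Without fpc, n₀ = s²/D = 13100000/12200 = 1073.7705.
Rounding up, n = 1074.

1074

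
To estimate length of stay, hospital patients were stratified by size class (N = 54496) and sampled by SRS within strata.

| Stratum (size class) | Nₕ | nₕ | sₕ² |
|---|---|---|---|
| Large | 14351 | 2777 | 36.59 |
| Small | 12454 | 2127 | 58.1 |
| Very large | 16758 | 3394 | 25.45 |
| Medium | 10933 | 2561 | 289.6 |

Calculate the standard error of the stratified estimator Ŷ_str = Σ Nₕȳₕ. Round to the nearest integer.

4211

Var(Ŷ_str) = Σₕ Nₕ²(1 − fₕ)sₕ²/nₕ.
Large: 14351²·(1 − 2777/14351)·36.59/2777 = 2.1885283 × 10^6.
Small: 12454²·(1 − 2127/12454)·58.1/2127 = 3.5131095 × 10^6.
Very large: 16758²·(1 − 3394/16758)·25.45/3394 = 1.6793244 × 10^6.
Medium: 10933²·(1 − 2561/10933)·289.6/2561 = 1.035041 × 10^7.
Sum = 1.7731372 × 10^7.
SE = √(1.7731372 × 10^7) = 4211.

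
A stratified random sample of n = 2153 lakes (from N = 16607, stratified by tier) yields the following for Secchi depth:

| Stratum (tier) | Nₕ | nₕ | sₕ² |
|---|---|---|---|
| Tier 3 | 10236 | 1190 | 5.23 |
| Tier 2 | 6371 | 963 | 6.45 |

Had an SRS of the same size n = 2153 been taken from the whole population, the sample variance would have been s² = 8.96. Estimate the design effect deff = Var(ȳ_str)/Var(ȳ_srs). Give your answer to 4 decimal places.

0.6384

Var(ȳ_str) = Σ Wₕ²(1−fₕ)sₕ²/nₕ with Wₕ = Nₕ/16607:
  Tier 3: (10236/16607)²·(1−1190/10236)·5.23/1190 = 0.001475568
  Tier 2: (6371/16607)²·(1−963/6371)·6.45/963 = 8.3674927 × 10^-4
  → Var(ȳ_str) = 0.0023123173.
Var(ȳ_srs) = (1 − 2153/16607)·8.96/2153 = 0.0036221034.
deff = 0.0023123173 / 0.0036221034 = 0.6384.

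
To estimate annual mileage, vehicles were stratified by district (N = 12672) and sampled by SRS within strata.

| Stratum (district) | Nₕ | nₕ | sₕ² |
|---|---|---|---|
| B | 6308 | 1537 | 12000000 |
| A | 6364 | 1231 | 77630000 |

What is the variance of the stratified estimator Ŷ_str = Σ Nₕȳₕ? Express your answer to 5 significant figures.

2.2950 × 10^12

Var(Ŷ_str) = Σₕ Nₕ²(1 − fₕ)sₕ²/nₕ.
B: 6308²·(1 − 1537/6308)·12000000/1537 = 2.3496787 × 10^11.
A: 6364²·(1 − 1231/6364)·77630000/1231 = 2.0600273 × 10^12.
Sum = 2.2949952 × 10^12.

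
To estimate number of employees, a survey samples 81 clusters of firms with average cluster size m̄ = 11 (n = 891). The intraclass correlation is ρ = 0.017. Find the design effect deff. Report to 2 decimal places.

1.17

deff = 1 + (11 − 1)·0.017 = 1 + 0.17 = 1.17.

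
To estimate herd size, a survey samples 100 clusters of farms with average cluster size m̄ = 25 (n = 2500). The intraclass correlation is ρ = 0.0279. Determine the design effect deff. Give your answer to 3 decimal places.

deff = 1 + (25 − 1)·0.0279 = 1 + 0.6696 = 1.6696.

1.670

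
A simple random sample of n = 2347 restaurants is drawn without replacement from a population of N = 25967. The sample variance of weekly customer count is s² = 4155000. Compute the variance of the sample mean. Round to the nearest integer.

Under SRS without replacement, Var(ȳ) = (1 − f)·s²/n with f = n/N = 2347/25967 = 0.09038395.
Var(ȳ) = (1 − 0.09038395)·4155000/2347 = 0.90961605·1770.3451 = 1610.3343.

1610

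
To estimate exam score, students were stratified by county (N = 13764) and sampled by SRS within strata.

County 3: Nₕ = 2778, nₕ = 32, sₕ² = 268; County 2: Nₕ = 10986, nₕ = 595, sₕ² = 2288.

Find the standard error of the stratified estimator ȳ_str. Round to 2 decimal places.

1.63

Var(ȳ_str) = Σₕ Wₕ²(1 − fₕ)sₕ²/nₕ with Wₕ = Nₕ/N, N = 13764.
County 3: Wₕ = 0.20183086; term = 0.20183086²·(1 − 0.01151908)·268/32 = 0.3372316.
County 2: Wₕ = 0.79816914; term = 0.79816914²·(1 − 0.05415984)·2288/595 = 2.3171101.
Sum = 2.6543417.
SE = √(2.6543417) = 1.63.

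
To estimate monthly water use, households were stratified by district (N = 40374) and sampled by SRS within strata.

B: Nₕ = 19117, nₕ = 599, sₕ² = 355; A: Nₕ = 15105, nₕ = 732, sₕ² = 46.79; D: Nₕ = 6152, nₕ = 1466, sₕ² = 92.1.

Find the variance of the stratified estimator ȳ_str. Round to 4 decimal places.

0.1383

Var(ȳ_str) = Σₕ Wₕ²(1 − fₕ)sₕ²/nₕ with Wₕ = Nₕ/N, N = 40374.
B: Wₕ = 0.47349780; term = 0.47349780²·(1 − 0.03133337)·355/599 = 0.12870985.
A: Wₕ = 0.37412691; term = 0.37412691²·(1 − 0.04846077)·46.79/732 = 0.0085134691.
D: Wₕ = 0.15237529; term = 0.15237529²·(1 − 0.23829649)·92.1/1466 = 0.0011110682.
Sum = 0.13833439.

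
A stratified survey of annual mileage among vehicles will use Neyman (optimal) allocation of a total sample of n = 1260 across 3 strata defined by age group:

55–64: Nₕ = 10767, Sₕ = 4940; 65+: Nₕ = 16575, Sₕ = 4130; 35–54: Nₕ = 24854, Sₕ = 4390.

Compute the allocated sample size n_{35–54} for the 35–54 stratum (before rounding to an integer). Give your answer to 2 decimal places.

Neyman allocation: nₕ = n·NₕSₕ / Σⱼ NⱼSⱼ.
Σ NⱼSⱼ = 10767·4940 + 16575·4130 + 24854·4390 = 2.3075279 × 10^8.
n_{35–54} = 1260·24854·4390 / (2.3075279 × 10^8) = 595.78.

595.78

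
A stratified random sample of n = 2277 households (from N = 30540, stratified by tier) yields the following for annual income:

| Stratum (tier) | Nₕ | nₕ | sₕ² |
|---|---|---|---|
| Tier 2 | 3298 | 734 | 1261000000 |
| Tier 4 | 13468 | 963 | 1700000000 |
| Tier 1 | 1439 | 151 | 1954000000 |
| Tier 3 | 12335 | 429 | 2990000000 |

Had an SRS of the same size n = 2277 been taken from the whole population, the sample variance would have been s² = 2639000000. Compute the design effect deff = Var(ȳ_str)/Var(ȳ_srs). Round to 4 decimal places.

Var(ȳ_str) = Σ Wₕ²(1−fₕ)sₕ²/nₕ with Wₕ = Nₕ/30540:
  Tier 2: (3298/30540)²·(1−734/3298)·1261000000/734 = 15575.774
  Tier 4: (13468/30540)²·(1−963/13468)·1700000000/963 = 318765.54
  Tier 1: (1439/30540)²·(1−151/1439)·1954000000/151 = 25714.981
  Tier 3: (12335/30540)²·(1−429/12335)·2990000000/429 = 1.0974402 × 10^6
  → Var(ȳ_str) = 1.4574965 × 10^6.
Var(ȳ_srs) = (1 − 2277/30540)·2639000000/2277 = 1.0725699 × 10^6.
deff = (1.4574965 × 10^6) / (1.0725699 × 10^6) = 1.3589.

1.3589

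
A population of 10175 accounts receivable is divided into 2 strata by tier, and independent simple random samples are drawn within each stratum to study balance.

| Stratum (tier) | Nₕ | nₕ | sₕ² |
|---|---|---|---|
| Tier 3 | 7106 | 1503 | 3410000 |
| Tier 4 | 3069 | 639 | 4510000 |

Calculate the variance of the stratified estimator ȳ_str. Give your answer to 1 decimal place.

1380.9

Var(ȳ_str) = Σₕ Wₕ²(1 − fₕ)sₕ²/nₕ with Wₕ = Nₕ/N, N = 10175.
Tier 3: Wₕ = 0.69837838; term = 0.69837838²·(1 − 0.21151140)·3410000/1503 = 872.51397.
Tier 4: Wₕ = 0.30162162; term = 0.30162162²·(1 − 0.20821114)·4510000/639 = 508.40523.
Sum = 1380.9192.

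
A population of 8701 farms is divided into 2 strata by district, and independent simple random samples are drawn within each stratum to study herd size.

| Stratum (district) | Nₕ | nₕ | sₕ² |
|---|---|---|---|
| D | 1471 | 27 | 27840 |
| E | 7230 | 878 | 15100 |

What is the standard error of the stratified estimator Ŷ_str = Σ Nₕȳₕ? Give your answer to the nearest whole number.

54590

Var(Ŷ_str) = Σₕ Nₕ²(1 − fₕ)sₕ²/nₕ.
D: 1471²·(1 − 27/1471)·27840/27 = 2.1902079 × 10^9.
E: 7230²·(1 − 878/7230)·15100/878 = 7.8982562 × 10^8.
Sum = 2.9800335 × 10^9.
SE = √(2.9800335 × 10^9) = 54590.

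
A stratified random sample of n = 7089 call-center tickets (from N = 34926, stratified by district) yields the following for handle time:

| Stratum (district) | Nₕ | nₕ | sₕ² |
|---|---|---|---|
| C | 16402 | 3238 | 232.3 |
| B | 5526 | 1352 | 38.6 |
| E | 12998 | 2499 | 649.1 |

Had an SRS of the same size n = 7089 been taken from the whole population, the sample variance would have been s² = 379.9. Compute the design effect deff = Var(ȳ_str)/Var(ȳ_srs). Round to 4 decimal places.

0.9903

Var(ȳ_str) = Σ Wₕ²(1−fₕ)sₕ²/nₕ with Wₕ = Nₕ/34926:
  C: (16402/34926)²·(1−3238/16402)·232.3/3238 = 0.012698702
  B: (5526/34926)²·(1−1352/5526)·38.6/1352 = 5.3985389 × 10^-4
  E: (12998/34926)²·(1−2499/12998)·649.1/2499 = 0.029058428
  → Var(ȳ_str) = 0.042296984.
Var(ȳ_srs) = (1 − 7089/34926)·379.9/7089 = 0.042712786.
deff = 0.042296984 / 0.042712786 = 0.9903.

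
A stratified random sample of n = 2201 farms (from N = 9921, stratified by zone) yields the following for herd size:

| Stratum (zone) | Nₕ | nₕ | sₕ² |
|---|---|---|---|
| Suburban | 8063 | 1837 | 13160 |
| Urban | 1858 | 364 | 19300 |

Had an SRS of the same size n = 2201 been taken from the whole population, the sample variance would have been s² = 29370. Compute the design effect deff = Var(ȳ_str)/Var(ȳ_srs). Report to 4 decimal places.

Var(ȳ_str) = Σ Wₕ²(1−fₕ)sₕ²/nₕ with Wₕ = Nₕ/9921:
  Suburban: (8063/9921)²·(1−1837/8063)·13160/1837 = 3.6537734
  Urban: (1858/9921)²·(1−364/1858)·19300/364 = 1.4953448
  → Var(ȳ_str) = 5.1491182.
Var(ȳ_srs) = (1 − 2201/9921)·29370/2201 = 10.383548.
deff = 5.1491182 / 10.383548 = 0.4959.

0.4959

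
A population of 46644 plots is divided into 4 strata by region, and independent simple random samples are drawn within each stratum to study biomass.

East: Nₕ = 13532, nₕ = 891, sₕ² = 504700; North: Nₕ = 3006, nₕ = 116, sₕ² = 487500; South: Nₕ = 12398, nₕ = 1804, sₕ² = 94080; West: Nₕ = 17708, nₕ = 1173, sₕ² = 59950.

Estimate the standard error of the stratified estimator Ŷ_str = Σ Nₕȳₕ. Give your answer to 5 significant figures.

Var(Ŷ_str) = Σₕ Nₕ²(1 − fₕ)sₕ²/nₕ.
East: 13532²·(1 − 891/13532)·504700/891 = 9.6894477 × 10^10.
North: 3006²·(1 − 116/3006)·487500/116 = 3.6509295 × 10^10.
South: 12398²·(1 − 1804/12398)·94080/1804 = 6.849713 × 10^9.
West: 17708²·(1 − 1173/17708)·59950/1173 = 1.4964592 × 10^10.
Sum = 1.5521808 × 10^11.
SE = √(1.5521808 × 10^11) = 393980.

393980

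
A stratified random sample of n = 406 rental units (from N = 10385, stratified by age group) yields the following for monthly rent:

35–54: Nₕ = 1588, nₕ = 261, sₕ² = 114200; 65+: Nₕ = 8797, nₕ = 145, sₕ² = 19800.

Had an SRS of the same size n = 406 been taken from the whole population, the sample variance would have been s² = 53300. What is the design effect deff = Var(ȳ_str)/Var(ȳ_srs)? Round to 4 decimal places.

Var(ȳ_str) = Σ Wₕ²(1−fₕ)sₕ²/nₕ with Wₕ = Nₕ/10385:
  35–54: (1588/10385)²·(1−261/1588)·114200/261 = 8.5493681
  65+: (8797/10385)²·(1−145/8797)·19800/145 = 96.368542
  → Var(ȳ_str) = 104.91791.
Var(ȳ_srs) = (1 − 406/10385)·53300/406 = 126.14839.
deff = 104.91791 / 126.14839 = 0.8317.

0.8317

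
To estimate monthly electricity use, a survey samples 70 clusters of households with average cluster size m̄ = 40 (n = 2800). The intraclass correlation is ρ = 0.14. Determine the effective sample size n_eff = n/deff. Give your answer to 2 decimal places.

deff = 1 + (40 − 1)·0.14 = 1 + 5.46 = 6.46.
n_eff = 2800 / 6.46 = 433.44.

433.44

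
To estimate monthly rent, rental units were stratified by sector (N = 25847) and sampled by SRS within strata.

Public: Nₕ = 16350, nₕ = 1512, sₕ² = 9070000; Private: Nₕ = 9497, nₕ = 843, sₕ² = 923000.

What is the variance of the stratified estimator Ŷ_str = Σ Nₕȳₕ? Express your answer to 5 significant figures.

Var(Ŷ_str) = Σₕ Nₕ²(1 − fₕ)sₕ²/nₕ.
Public: 16350²·(1 − 1512/16350)·9070000/1512 = 1.4552869 × 10^12.
Private: 9497²·(1 − 843/9497)·923000/843 = 8.998652 × 10^10.
Sum = 1.5452734 × 10^12.

1.5453 × 10^12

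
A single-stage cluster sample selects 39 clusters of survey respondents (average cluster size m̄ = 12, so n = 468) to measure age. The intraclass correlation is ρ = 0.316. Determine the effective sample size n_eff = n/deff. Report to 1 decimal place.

deff = 1 + (12 − 1)·0.316 = 1 + 3.476 = 4.476.
n_eff = 468 / 4.476 = 104.6.

104.6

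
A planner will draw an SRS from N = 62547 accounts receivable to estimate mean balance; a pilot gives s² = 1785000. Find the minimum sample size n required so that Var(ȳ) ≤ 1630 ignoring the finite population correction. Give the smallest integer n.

1096

Without fpc, n₀ = s²/D = 1785000/1630 = 1095.0920.
Rounding up, n = 1096.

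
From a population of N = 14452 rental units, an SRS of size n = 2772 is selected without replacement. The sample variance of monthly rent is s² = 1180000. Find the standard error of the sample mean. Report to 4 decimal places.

Under SRS without replacement, Var(ȳ) = (1 − f)·s²/n with f = n/N = 2772/14452 = 0.19180736.
Var(ȳ) = (1 − 0.19180736)·1180000/2772 = 0.80819264·425.68543 = 344.03583.
SE(ȳ) = √(344.03583) = 18.5482.

18.5482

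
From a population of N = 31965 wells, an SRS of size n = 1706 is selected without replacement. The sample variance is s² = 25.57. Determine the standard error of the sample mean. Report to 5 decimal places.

Under SRS without replacement, Var(ȳ) = (1 − f)·s²/n with f = n/N = 1706/31965 = 0.05337087.
Var(ȳ) = (1 − 0.05337087)·25.57/1706 = 0.94662913·0.014988277 = 0.014188339.
SE(ȳ) = √(0.014188339) = 0.11911.

0.11911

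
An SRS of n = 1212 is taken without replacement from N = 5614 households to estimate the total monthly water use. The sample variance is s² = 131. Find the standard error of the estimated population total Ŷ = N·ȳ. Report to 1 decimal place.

Var(Ŷ) = N²·Var(ȳ) = N²·(1 − n/N)·s²/n.
f = 1212/5614 = 0.21588885; Var(ȳ) = 0.78411115·131/1212 = 0.084751288.
Var(Ŷ) = 5614² · 0.084751288 = 2.671106 × 10^6.
SE(Ŷ) = √(2.671106 × 10^6) = 1634.4.

1634.4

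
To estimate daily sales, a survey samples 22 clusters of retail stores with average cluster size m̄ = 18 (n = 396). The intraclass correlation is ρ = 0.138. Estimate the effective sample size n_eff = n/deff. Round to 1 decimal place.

118.4

deff = 1 + (18 − 1)·0.138 = 1 + 2.346 = 3.346.
n_eff = 396 / 3.346 = 118.4.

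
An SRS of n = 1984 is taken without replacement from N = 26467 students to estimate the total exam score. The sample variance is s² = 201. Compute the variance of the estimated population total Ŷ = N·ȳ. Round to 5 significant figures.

Var(Ŷ) = N²·Var(ȳ) = N²·(1 − n/N)·s²/n.
f = 1984/26467 = 0.07496127; Var(ȳ) = 0.92503873·201/1984 = 0.093716121.
Var(Ŷ) = 26467² · 0.093716121 = 6.5648339 × 10^7.

6.5648 × 10^7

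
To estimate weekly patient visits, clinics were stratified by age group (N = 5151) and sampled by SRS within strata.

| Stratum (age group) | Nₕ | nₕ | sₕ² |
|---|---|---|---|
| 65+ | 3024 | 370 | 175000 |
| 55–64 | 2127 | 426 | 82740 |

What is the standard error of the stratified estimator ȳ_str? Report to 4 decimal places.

13.0212

Var(ȳ_str) = Σₕ Wₕ²(1 − fₕ)sₕ²/nₕ with Wₕ = Nₕ/N, N = 5151.
65+: Wₕ = 0.58707047; term = 0.58707047²·(1 − 0.12235450)·175000/370 = 143.06583.
55–64: Wₕ = 0.41292953; term = 0.41292953²·(1 − 0.20028209)·82740/426 = 26.484673.
Sum = 169.5505.
SE = √(169.5505) = 13.0212.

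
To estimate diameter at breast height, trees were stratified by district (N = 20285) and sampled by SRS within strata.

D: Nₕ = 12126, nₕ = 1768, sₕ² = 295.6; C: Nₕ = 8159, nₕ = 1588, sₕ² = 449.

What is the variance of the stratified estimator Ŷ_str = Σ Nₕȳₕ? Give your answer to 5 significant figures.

3.6159 × 10^7

Var(Ŷ_str) = Σₕ Nₕ²(1 − fₕ)sₕ²/nₕ.
D: 12126²·(1 − 1768/12126)·295.6/1768 = 2.0999823 × 10^7.
C: 8159²·(1 − 1588/8159)·449/1588 = 1.515878 × 10^7.
Sum = 3.6158603 × 10^7.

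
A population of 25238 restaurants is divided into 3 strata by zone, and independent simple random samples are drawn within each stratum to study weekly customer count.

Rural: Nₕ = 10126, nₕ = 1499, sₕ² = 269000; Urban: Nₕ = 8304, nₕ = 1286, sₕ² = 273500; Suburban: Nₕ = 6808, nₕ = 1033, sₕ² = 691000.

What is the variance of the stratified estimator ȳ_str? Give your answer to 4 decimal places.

Var(ȳ_str) = Σₕ Wₕ²(1 − fₕ)sₕ²/nₕ with Wₕ = Nₕ/N, N = 25238.
Rural: Wₕ = 0.40122038; term = 0.40122038²·(1 − 0.14803476)·269000/1499 = 24.611523.
Urban: Wₕ = 0.32902766; term = 0.32902766²·(1 − 0.15486513)·273500/1286 = 19.458403.
Suburban: Wₕ = 0.26975196; term = 0.26975196²·(1 − 0.15173325)·691000/1033 = 41.289478.
Sum = 85.359404.

85.3594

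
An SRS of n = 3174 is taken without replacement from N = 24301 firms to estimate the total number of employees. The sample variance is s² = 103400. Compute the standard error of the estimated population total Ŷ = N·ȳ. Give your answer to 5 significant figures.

129330

Var(Ŷ) = N²·Var(ȳ) = N²·(1 − n/N)·s²/n.
f = 3174/24301 = 0.13061191; Var(ȳ) = 0.86938809·103400/3174 = 28.322221.
Var(Ŷ) = 24301² · 28.322221 = 1.6725365 × 10^10.
SE(Ŷ) = √(1.6725365 × 10^10) = 129330.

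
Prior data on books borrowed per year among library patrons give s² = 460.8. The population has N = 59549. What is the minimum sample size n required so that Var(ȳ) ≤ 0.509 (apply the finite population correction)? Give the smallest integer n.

892

Without fpc, n₀ = s²/D = 460.8/0.509 = 905.3045.
With fpc, (1 − n/N)·s²/n ≤ D requires n ≥ n₀/(1 + n₀/N) = 905.3045/(1 + 905.3045/59549) = 891.7475.
Rounding up, n = 892.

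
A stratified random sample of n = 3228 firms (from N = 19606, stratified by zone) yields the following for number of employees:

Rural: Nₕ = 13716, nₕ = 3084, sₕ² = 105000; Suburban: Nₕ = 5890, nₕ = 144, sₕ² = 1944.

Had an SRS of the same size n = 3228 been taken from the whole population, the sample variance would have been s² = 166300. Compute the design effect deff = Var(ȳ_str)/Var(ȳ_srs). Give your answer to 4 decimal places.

0.3277

Var(ȳ_str) = Σ Wₕ²(1−fₕ)sₕ²/nₕ with Wₕ = Nₕ/19606:
  Rural: (13716/19606)²·(1−3084/13716)·105000/3084 = 12.916337
  Suburban: (5890/19606)²·(1−144/5890)·1944/144 = 1.1886026
  → Var(ȳ_str) = 14.10494.
Var(ȳ_srs) = (1 − 3228/19606)·166300/3228 = 43.03587.
deff = 14.10494 / 43.03587 = 0.3277.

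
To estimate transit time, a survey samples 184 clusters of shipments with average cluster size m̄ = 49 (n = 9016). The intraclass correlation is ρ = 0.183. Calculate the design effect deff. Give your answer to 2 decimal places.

deff = 1 + (49 − 1)·0.183 = 1 + 8.784 = 9.784.

9.78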